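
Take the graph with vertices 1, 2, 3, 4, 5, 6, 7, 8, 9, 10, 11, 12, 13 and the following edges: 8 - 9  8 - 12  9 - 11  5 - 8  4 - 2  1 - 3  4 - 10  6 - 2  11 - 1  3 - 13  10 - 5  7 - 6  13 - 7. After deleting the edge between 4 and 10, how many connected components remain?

4 and 10 are still connected via 4-2-6-7-13-3-1-11-9-8-5-10, so the component count stays at 1.

1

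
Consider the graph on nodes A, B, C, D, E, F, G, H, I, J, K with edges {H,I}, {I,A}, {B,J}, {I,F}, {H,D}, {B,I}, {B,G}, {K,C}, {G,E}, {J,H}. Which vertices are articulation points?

B, G, H, I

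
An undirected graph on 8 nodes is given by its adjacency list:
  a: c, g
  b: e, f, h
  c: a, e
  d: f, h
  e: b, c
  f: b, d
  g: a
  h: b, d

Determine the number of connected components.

Starting from a we can reach a, b, c, d, e, f, g, h. That is one component of size 8.
Total: 1 component.

1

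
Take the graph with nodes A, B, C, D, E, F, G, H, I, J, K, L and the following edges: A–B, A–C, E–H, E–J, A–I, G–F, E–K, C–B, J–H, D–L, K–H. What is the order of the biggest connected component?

Starting from D we can reach D, L. That is one component of size 2.
Starting from F we can reach F, G. That is one component of size 2.
Starting from E we can reach E, H, J, K. That is one component of size 4.
Starting from A we can reach A, B, C, I. That is one component of size 4.
The largest has 4 vertices.

4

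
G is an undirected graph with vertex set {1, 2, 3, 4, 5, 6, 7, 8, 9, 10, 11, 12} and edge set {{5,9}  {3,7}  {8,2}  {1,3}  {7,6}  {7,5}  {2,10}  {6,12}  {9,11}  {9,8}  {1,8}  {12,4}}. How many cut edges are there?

6

The edges on the cycle 1-3-7-5-9-8-1 are not bridges since each lies on that cycle.
But removing 7—6 disconnects 7 from 6; removing 6—12 disconnects 6 from 12; removing 4—12 disconnects 4 from 12; removing 2—8 disconnects 2 from 8 — these are bridges.
In total 6 edges are bridges.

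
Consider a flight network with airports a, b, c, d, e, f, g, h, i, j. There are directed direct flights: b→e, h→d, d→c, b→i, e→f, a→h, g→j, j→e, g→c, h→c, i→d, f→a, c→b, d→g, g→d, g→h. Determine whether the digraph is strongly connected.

Yes

From d we can reach every vertex (a, b, c, d, e, f, g, h, i, j), and every vertex can reach d (a, b, c, d, e, f, g, h, i, j). So the whole graph is one strongly connected component.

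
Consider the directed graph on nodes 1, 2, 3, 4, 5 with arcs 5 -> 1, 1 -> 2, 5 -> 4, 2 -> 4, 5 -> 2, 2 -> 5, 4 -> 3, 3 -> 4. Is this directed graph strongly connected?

No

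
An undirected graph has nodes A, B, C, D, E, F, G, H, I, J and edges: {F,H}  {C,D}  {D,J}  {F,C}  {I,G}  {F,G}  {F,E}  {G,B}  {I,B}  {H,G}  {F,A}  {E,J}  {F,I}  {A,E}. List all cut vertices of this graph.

F

Removing F increases the component count from 1 to 2, so F is a cut vertex.
By contrast removing I leaves 1 component; it is not a cut vertex. No other vertex is a cut vertex either.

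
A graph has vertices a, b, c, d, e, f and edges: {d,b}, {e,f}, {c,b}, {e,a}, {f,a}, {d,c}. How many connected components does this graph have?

Starting from a we can reach a, e, f. That is one component of size 3.
Starting from b we can reach b, c, d. That is one component of size 3.
Total: 2 components.

2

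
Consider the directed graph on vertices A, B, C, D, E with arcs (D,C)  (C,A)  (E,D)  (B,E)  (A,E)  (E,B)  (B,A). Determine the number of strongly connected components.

{A, B, C, D, E} are all mutually reachable — one SCC of size 5.
That gives 1 strongly connected component.

1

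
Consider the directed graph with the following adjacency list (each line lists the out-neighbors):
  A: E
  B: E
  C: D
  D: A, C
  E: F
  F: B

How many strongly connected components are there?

3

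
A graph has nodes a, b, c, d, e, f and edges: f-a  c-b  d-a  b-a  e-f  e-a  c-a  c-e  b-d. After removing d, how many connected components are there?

1

With d gone, the remaining components are: {a, b, c, e, f}.
That is 1 component.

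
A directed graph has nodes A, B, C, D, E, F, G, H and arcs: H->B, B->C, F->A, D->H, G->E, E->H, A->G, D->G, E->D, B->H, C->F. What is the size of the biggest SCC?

{A, B, C, D, E, F, G, H} are all mutually reachable — one SCC of size 8.
The largest has 8 vertices.

8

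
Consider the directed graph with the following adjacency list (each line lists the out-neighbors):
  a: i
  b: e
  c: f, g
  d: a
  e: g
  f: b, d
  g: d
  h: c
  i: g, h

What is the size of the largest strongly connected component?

{a, b, c, d, e, f, g, h, i} are all mutually reachable — one SCC of size 9.
The largest has 9 vertices.

9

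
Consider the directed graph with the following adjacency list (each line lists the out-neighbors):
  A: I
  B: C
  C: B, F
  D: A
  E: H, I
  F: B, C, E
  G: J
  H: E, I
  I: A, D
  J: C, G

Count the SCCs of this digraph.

{B, C, F} are all mutually reachable — one SCC of size 3.
{A, D, I} are all mutually reachable — one SCC of size 3.
{E, H} are all mutually reachable — one SCC of size 2.
{G, J} are all mutually reachable — one SCC of size 2.
That gives 4 strongly connected components.

4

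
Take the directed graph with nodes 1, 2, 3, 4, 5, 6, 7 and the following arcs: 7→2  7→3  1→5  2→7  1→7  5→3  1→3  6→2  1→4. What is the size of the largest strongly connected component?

{2, 7} are all mutually reachable — one SCC of size 2.
{6} is an SCC by itself.
{5} is an SCC by itself.
{4} is an SCC by itself.
{1} is an SCC by itself.
(and 1 more singleton SCC)
The largest has 2 vertices.

2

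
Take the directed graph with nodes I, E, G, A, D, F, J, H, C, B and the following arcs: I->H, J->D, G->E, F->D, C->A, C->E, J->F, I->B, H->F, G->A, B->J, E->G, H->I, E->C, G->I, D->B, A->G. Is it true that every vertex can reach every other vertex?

There is no directed path from I to E, so the graph is not strongly connected.

No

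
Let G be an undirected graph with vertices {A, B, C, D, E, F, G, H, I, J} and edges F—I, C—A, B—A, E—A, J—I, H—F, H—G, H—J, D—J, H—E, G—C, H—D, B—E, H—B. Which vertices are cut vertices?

Removing H increases the component count from 1 to 2, so H is a cut vertex.
By contrast removing I leaves 1 component; it is not a cut vertex. No other vertex is a cut vertex either.

H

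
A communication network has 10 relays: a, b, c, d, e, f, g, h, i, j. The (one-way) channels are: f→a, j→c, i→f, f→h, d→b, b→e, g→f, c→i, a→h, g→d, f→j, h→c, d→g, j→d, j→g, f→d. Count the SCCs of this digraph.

{a, c, d, f, g, h, i, j} are all mutually reachable — one SCC of size 8.
{b} is an SCC by itself.
{e} is an SCC by itself.
That gives 3 strongly connected components.

3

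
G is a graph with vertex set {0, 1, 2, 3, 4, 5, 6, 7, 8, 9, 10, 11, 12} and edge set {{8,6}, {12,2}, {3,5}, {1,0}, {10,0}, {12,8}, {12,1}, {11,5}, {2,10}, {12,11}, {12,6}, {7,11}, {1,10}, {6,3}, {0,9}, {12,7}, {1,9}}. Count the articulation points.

1

Removing 12 increases the component count from 2 to 3, so 12 is a cut vertex.
By contrast removing 7 leaves 2 components; it is not a cut vertex. No other vertex is a cut vertex either.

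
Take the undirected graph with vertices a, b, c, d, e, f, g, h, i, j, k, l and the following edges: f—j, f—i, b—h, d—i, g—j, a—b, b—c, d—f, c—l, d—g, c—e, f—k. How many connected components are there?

2

Starting from d we can reach d, f, g, i, j, k. That is one component of size 6.
Starting from a we can reach a, b, c, e, h, l. That is one component of size 6.
Total: 2 components.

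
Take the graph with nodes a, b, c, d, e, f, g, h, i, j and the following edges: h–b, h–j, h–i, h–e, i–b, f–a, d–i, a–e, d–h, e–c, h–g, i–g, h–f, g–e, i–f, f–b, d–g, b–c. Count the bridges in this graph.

The edges on the cycle d-h-e-c-b-i-d are not bridges since each lies on that cycle.
But removing h–j disconnects h from j — this is a bridge.

1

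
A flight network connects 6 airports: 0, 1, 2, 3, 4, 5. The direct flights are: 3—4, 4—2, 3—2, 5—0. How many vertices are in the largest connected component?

1 is isolated — a component by itself.
Starting from 0 we can reach 0, 5. That is one component of size 2.
Starting from 2 we can reach 2, 3, 4. That is one component of size 3.
The largest has 3 vertices.

3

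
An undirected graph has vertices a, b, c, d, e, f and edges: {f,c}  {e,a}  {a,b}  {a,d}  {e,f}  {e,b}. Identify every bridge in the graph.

a-d, c-f, e-f

The edges on the cycle e-a-b-e are not bridges since each lies on that cycle.
But removing f-c disconnects f from c; removing a-d disconnects a from d; removing e-f disconnects e from f — these are bridges.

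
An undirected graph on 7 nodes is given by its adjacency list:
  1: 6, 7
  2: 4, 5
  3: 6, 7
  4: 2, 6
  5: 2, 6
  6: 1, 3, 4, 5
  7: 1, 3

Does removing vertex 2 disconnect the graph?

No

Deleting 2 leaves 1 component (was 1) (its neighbors 4, 5 remain connected to each other), so 2 is not a cut vertex.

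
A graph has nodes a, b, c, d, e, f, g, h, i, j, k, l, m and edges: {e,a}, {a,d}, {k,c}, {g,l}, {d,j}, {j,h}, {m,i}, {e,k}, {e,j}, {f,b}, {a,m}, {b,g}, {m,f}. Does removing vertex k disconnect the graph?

Yes

Deleting k raises the number of components from 1 to 2, so k is a cut vertex.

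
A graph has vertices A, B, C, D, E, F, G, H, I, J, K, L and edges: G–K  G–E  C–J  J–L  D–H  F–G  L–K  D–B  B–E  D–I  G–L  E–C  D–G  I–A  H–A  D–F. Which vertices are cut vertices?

Removing D increases the component count from 1 to 2, so D is a cut vertex.
By contrast removing I leaves 1 component; it is not a cut vertex. No other vertex is a cut vertex either.

D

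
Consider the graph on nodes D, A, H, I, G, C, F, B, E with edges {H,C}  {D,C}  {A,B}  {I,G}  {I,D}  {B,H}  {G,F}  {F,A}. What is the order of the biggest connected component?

E is isolated — a component by itself.
Starting from A we can reach A, B, C, D, F, G, H, I. That is one component of size 8.
The largest has 8 vertices.

8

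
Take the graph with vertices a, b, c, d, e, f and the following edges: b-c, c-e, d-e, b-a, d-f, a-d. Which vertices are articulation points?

Removing d increases the component count from 1 to 2, so d is a cut vertex.
By contrast removing c leaves 1 component; it is not a cut vertex. No other vertex is a cut vertex either.

d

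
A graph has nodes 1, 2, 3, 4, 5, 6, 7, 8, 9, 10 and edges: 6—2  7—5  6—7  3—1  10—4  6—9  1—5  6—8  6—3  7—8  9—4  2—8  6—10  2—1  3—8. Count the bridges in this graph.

The edges on the cycle 6-3-8-6 are not bridges since each lies on that cycle.
Every edge lies on some cycle, so there are no bridges.

0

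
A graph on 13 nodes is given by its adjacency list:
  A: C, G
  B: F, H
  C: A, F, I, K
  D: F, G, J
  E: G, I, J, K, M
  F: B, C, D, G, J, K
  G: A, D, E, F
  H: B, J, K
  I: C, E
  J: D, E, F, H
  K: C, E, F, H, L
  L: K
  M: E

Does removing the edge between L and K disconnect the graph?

Yes

Removing L-K leaves no path between L and K: the component count goes from 1 to 2. So it is a bridge.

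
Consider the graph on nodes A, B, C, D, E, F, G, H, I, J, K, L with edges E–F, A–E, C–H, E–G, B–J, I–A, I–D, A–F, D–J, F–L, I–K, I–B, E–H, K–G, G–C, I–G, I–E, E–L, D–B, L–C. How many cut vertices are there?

Removing I increases the component count from 1 to 2, so I is a cut vertex.
By contrast removing F leaves 1 component; it is not a cut vertex. No other vertex is a cut vertex either.

1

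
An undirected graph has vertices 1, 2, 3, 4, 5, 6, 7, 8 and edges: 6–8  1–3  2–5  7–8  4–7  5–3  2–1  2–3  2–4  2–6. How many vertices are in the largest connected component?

Starting from 1 we can reach 1, 2, 3, 4, 5, 6, 7, 8. That is one component of size 8.
The largest has 8 vertices.

8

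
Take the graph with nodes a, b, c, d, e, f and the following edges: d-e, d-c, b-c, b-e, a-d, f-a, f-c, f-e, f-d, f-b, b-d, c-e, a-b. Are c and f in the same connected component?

Yes

From c we can reach a, b, c, d, e, f, which includes f.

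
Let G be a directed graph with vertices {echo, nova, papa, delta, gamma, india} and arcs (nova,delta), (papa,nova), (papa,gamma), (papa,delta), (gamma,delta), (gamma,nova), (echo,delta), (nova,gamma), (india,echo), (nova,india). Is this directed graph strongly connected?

No

There is no directed path from india to papa, so the graph is not strongly connected.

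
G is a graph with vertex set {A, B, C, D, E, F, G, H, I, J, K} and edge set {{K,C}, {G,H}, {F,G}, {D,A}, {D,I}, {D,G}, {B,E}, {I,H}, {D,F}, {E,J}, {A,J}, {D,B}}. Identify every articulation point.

Removing D increases the component count from 2 to 3, so D is a cut vertex.
By contrast removing H leaves 2 components; it is not a cut vertex. No other vertex is a cut vertex either.

D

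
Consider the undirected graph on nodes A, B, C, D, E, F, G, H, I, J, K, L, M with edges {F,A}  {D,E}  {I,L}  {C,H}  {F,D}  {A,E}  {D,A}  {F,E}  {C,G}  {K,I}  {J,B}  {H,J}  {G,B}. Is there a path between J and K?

No

The component containing J is {B, C, G, H, J}, and K is not in it.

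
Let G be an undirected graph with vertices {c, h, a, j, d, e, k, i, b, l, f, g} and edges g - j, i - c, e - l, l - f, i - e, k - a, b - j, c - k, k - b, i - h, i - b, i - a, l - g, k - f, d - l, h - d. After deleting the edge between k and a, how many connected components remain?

1

k and a are still connected via k-c-i-a, so the component count stays at 1.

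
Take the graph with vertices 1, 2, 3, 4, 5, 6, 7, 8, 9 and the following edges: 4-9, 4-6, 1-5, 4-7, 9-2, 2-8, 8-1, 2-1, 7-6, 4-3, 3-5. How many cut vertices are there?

Removing 4 increases the component count from 1 to 2, so 4 is a cut vertex.
By contrast removing 2 leaves 1 component; it is not a cut vertex. No other vertex is a cut vertex either.

1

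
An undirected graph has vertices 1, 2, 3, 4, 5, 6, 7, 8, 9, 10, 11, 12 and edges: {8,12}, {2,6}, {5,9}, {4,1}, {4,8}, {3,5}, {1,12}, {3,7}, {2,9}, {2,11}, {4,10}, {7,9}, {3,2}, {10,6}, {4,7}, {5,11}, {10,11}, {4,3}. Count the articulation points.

1

Removing 4 increases the component count from 1 to 2, so 4 is a cut vertex.
By contrast removing 12 leaves 1 component; it is not a cut vertex. No other vertex is a cut vertex either.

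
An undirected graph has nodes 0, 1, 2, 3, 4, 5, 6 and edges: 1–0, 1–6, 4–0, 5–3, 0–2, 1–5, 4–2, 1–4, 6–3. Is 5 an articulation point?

No

Deleting 5 leaves 1 component (was 1) (its neighbors 1, 3 remain connected to each other), so 5 is not a cut vertex.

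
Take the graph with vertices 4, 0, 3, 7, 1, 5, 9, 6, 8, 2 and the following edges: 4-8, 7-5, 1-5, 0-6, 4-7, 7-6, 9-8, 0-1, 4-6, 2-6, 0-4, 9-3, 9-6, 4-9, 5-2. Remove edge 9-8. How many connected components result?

1

9 and 8 are still connected via 9-4-8, so the component count stays at 1.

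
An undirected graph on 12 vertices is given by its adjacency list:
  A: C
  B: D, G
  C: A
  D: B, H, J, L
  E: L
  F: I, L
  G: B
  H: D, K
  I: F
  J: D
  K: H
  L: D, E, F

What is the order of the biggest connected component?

Starting from A we can reach A, C. That is one component of size 2.
Starting from B we can reach B, D, E, F, G, H, I, J, K, L. That is one component of size 10.
The largest has 10 vertices.

10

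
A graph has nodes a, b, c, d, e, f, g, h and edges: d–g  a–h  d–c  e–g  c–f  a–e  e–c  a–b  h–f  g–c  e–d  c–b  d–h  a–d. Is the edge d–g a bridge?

After removing d–g, the path d-e-g still connects them, so the edge is not a bridge.

No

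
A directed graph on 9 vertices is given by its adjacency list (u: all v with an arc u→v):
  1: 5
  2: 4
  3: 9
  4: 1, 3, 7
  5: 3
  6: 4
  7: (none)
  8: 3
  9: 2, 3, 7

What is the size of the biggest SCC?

{1, 2, 3, 4, 5, 9} are all mutually reachable — one SCC of size 6.
{6} is an SCC by itself.
{8} is an SCC by itself.
{7} is an SCC by itself.
The largest has 6 vertices.

6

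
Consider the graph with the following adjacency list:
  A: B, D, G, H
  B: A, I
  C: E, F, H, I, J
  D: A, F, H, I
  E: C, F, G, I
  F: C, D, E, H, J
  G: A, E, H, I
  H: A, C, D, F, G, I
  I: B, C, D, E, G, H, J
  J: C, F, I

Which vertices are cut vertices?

none

Removing E, for instance, still leaves 1 component. No single vertex removal increases the component count — the graph has no articulation points.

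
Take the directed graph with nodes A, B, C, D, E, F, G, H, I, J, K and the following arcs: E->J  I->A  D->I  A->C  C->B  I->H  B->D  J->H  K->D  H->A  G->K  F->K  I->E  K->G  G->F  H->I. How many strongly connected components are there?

2

{A, B, C, D, E, H, I, J} are all mutually reachable — one SCC of size 8.
{F, G, K} are all mutually reachable — one SCC of size 3.
That gives 2 strongly connected components.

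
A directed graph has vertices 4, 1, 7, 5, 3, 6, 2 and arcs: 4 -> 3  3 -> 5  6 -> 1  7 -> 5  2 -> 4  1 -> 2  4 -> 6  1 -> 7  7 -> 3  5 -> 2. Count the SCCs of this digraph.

1

{1, 2, 3, 4, 5, 6, 7} are all mutually reachable — one SCC of size 7.
That gives 1 strongly connected component.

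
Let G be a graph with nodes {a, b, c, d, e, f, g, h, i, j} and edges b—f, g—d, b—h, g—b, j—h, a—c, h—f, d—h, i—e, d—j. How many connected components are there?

3

Starting from e we can reach e, i. That is one component of size 2.
Starting from a we can reach a, c. That is one component of size 2.
Starting from b we can reach b, d, f, g, h, j. That is one component of size 6.
Total: 3 components.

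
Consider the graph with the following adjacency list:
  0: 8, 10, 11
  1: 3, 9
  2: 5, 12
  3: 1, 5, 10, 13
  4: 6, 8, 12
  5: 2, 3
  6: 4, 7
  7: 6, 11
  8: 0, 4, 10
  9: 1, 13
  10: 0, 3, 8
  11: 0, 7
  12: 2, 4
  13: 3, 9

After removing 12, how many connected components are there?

1

With 12 gone, the remaining components are: {0, 1, 2, 3, 4, 5, 6, 7, 8, 9, 10, 11, 13}.
That is 1 component.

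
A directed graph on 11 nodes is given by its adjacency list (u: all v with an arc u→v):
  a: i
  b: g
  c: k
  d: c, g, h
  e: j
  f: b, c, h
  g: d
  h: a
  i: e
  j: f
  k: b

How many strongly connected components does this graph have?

1

{a, b, c, d, e, f, g, h, i, j, k} are all mutually reachable — one SCC of size 11.
That gives 1 strongly connected component.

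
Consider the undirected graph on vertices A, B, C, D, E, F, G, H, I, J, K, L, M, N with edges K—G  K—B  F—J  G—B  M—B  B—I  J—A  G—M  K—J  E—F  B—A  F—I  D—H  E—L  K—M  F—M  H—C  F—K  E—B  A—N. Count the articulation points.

Removing A increases the component count from 2 to 3, so A is a cut vertex.
Removing E increases the component count from 2 to 3, so E is a cut vertex.
Removing H increases the component count from 2 to 3, so H is a cut vertex.
By contrast removing M leaves 2 components; it is not a cut vertex. No other vertex is a cut vertex either.

3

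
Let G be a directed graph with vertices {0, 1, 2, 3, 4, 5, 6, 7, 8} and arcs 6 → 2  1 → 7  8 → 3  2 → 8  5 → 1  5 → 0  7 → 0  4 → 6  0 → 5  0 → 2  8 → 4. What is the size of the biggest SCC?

{0, 1, 5, 7} are all mutually reachable — one SCC of size 4.
{2, 4, 6, 8} are all mutually reachable — one SCC of size 4.
{3} is an SCC by itself.
The largest has 4 vertices.

4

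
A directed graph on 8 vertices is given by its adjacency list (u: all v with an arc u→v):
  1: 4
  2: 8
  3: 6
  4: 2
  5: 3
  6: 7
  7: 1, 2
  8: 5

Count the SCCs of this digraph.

{1, 2, 3, 4, 5, 6, 7, 8} are all mutually reachable — one SCC of size 8.
That gives 1 strongly connected component.

1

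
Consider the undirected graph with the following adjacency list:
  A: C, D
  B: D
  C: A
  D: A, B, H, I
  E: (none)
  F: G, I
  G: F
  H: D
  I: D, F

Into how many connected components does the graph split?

2

E is isolated — a component by itself.
Starting from A we can reach A, B, C, D, F, G, H, I. That is one component of size 8.
Total: 2 components.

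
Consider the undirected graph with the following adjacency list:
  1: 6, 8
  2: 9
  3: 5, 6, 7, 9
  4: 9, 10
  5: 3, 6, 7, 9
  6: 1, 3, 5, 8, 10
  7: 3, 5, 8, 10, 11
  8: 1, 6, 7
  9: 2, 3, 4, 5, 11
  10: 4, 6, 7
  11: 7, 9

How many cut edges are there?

The edges on the cycle 5-7-10-6-5 are not bridges since each lies on that cycle.
But removing 2-9 disconnects 2 from 9 — this is a bridge.

1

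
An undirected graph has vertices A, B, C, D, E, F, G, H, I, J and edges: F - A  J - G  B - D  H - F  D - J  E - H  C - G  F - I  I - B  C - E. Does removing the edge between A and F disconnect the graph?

Yes

Removing A - F leaves no path between A and F: the component count goes from 1 to 2. So it is a bridge.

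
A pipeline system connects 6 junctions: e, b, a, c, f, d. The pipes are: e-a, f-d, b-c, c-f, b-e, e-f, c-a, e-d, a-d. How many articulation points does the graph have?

Removing d, for instance, still leaves 1 component. No single vertex removal increases the component count — the graph has no articulation points.

0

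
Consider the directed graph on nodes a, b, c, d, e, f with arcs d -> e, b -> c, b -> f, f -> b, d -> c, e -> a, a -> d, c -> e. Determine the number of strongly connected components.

{a, c, d, e} are all mutually reachable — one SCC of size 4.
{b, f} are all mutually reachable — one SCC of size 2.
That gives 2 strongly connected components.

2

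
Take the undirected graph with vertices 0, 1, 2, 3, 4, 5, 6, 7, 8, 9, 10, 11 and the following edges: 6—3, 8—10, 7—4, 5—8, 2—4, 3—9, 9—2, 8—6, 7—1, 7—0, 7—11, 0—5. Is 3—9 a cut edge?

After removing 3—9, the path 3-6-8-5-0-7-4-2-9 still connects them, so the edge is not a bridge.

No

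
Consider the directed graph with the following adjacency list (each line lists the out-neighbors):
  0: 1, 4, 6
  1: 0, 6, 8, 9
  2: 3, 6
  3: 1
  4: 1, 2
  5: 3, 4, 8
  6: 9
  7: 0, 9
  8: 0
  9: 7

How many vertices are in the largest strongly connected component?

{0, 1, 2, 3, 4, 6, 7, 8, 9} are all mutually reachable — one SCC of size 9.
{5} is an SCC by itself.
The largest has 9 vertices.

9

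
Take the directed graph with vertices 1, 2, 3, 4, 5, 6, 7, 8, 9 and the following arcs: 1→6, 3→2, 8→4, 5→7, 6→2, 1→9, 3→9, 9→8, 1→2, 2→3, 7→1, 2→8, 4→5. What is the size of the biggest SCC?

9

{1, 2, 3, 4, 5, 6, 7, 8, 9} are all mutually reachable — one SCC of size 9.
The largest has 9 vertices.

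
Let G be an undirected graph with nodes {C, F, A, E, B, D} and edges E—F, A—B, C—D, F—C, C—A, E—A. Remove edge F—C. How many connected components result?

1

F and C are still connected via F-E-A-C, so the component count stays at 1.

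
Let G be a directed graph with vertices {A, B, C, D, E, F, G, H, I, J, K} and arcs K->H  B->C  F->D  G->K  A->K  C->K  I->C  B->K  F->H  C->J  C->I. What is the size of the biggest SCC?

{C, I} are all mutually reachable — one SCC of size 2.
{K} is an SCC by itself.
{J} is an SCC by itself.
{G} is an SCC by itself.
{F} is an SCC by itself.
(and 5 more singleton SCCs)
The largest has 2 vertices.

2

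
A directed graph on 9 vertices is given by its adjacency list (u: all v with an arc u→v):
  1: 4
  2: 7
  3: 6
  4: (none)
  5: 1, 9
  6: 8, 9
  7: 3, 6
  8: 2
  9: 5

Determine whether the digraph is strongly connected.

No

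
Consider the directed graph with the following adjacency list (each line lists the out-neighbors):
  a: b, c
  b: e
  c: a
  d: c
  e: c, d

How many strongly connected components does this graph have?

{a, b, c, d, e} are all mutually reachable — one SCC of size 5.
That gives 1 strongly connected component.

1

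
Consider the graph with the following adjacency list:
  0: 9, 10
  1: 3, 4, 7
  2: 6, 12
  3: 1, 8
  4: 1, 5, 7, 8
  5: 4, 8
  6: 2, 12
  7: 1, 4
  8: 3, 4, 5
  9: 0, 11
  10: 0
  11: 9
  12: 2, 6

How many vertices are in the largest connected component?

Starting from 2 we can reach 2, 6, 12. That is one component of size 3.
Starting from 0 we can reach 0, 9, 10, 11. That is one component of size 4.
Starting from 1 we can reach 1, 3, 4, 5, 7, 8. That is one component of size 6.
The largest has 6 vertices.

6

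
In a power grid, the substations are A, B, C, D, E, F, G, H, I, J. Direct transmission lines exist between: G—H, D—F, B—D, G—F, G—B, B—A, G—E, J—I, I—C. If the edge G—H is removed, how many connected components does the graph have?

Before removal there are 2 components.
G—H is a bridge — removing it separates G's side from H's side.
After removal: 3 components.

3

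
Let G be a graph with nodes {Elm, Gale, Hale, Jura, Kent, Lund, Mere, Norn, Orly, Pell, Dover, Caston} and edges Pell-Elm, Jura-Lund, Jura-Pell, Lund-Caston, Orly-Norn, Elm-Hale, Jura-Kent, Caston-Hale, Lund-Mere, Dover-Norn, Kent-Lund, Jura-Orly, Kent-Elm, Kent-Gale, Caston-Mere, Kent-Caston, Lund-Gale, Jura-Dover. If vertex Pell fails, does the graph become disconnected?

No

Deleting Pell leaves 1 component (was 1) (its neighbors Elm, Jura remain connected to each other), so Pell is not a cut vertex.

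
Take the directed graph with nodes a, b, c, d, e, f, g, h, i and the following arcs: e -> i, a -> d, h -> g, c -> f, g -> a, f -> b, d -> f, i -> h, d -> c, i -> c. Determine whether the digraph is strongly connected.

No

There is no directed path from f to h, so the graph is not strongly connected.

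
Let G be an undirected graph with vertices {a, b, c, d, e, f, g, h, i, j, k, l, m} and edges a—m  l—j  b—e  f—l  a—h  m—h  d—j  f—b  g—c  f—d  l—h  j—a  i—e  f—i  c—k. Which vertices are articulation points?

Removing c increases the component count from 2 to 3, so c is a cut vertex.
Removing f increases the component count from 2 to 3, so f is a cut vertex.
By contrast removing b leaves 2 components; it is not a cut vertex. No other vertex is a cut vertex either.

c, f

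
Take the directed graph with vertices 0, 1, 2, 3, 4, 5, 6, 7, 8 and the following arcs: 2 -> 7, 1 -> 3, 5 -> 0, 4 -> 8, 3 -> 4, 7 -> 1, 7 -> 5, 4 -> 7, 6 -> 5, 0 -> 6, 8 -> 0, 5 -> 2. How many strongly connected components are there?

{0, 1, 2, 3, 4, 5, 6, 7, 8} are all mutually reachable — one SCC of size 9.
That gives 1 strongly connected component.

1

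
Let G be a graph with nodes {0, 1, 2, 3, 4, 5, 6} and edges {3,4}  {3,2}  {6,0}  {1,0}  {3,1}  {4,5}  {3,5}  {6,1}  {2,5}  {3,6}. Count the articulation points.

Removing 3 increases the component count from 1 to 2, so 3 is a cut vertex.
By contrast removing 0 leaves 1 component; it is not a cut vertex. No other vertex is a cut vertex either.

1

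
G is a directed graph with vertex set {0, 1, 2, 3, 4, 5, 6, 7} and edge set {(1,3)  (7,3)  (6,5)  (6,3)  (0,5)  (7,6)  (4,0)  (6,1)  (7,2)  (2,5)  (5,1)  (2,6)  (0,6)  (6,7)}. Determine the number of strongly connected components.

{2, 6, 7} are all mutually reachable — one SCC of size 3.
{4} is an SCC by itself.
{0} is an SCC by itself.
{1} is an SCC by itself.
{5} is an SCC by itself.
(and 1 more singleton SCC)
That gives 6 strongly connected components.

6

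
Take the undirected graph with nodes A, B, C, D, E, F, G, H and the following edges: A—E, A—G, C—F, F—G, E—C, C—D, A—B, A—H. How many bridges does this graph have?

The edges on the cycle A-E-C-F-G-A are not bridges since each lies on that cycle.
But removing A—H disconnects A from H; removing C—D disconnects C from D; removing A—B disconnects A from B — these are bridges.
That makes 3 bridges.

3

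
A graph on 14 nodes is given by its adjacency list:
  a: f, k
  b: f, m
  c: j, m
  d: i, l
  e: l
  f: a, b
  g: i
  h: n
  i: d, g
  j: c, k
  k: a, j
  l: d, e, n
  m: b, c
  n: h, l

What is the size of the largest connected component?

7

Starting from a we can reach a, b, c, f, j, k, m. That is one component of size 7.
Starting from d we can reach d, e, g, h, i, l, n. That is one component of size 7.
The largest has 7 vertices.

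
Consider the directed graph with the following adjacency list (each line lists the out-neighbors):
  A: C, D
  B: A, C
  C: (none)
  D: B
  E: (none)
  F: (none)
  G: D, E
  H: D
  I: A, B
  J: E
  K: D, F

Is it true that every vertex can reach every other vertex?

No

There is no directed path from I to E, so the graph is not strongly connected.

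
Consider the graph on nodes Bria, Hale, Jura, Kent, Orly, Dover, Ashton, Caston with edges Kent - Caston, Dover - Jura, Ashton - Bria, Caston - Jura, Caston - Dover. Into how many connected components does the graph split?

Hale is isolated — a component by itself.
Orly is isolated — a component by itself.
Starting from Bria we can reach Bria, Ashton. That is one component of size 2.
Starting from Jura we can reach Jura, Kent, Dover, Caston. That is one component of size 4.
Total: 4 components.

4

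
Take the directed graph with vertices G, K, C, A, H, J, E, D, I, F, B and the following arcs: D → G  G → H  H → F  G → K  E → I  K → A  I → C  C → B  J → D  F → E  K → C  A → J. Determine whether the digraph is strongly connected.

There is no directed path from F to J, so the graph is not strongly connected.

No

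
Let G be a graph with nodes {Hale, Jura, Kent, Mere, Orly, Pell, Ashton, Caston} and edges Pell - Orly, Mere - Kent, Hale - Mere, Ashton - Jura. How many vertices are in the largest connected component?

3

Caston is isolated — a component by itself.
Starting from Jura we can reach Jura, Ashton. That is one component of size 2.
Starting from Orly we can reach Orly, Pell. That is one component of size 2.
Starting from Hale we can reach Hale, Kent, Mere. That is one component of size 3.
The largest has 3 vertices.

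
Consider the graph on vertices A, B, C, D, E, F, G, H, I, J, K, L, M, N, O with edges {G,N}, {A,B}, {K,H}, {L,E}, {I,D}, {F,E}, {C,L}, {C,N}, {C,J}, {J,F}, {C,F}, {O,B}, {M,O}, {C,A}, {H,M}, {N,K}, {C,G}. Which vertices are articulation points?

Removing C increases the component count from 2 to 3, so C is a cut vertex.
By contrast removing G leaves 2 components; it is not a cut vertex. No other vertex is a cut vertex either.

C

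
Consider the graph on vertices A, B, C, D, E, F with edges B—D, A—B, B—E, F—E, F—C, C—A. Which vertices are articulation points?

Removing B increases the component count from 1 to 2, so B is a cut vertex.
By contrast removing A leaves 1 component; it is not a cut vertex. No other vertex is a cut vertex either.

B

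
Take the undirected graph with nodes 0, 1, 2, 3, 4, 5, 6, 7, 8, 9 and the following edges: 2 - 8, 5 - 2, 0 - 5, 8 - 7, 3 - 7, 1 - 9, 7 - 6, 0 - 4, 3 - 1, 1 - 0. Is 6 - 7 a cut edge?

Removing 6 - 7 leaves no path between 6 and 7: the component count goes from 1 to 2. So it is a bridge.

Yes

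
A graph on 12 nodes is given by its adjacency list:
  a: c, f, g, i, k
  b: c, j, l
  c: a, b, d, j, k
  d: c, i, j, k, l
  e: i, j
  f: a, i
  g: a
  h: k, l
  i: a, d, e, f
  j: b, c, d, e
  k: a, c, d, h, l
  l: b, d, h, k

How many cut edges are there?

The edges on the cycle d-k-a-f-i-d are not bridges since each lies on that cycle.
But removing g-a disconnects g from a — this is a bridge.

1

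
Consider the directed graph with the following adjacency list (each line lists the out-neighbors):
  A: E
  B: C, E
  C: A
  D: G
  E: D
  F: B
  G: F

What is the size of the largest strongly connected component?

7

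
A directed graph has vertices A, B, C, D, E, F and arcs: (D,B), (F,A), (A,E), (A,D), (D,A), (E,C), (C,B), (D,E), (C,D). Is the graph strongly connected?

There is no directed path from B to F, so the graph is not strongly connected.

No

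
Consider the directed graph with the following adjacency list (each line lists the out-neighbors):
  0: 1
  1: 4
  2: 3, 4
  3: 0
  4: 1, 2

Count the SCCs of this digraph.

1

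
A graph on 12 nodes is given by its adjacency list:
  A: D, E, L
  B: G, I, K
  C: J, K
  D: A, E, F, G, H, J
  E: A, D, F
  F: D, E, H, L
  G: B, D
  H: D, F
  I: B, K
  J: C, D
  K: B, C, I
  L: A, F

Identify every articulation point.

D

Removing D increases the component count from 1 to 2, so D is a cut vertex.
By contrast removing F leaves 1 component; it is not a cut vertex. No other vertex is a cut vertex either.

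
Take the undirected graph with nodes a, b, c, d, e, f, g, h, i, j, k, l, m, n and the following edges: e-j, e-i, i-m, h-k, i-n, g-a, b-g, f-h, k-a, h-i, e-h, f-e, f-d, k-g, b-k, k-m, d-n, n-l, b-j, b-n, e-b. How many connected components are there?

2

c is isolated — a component by itself.
Starting from a we can reach a, b, d, e, f, g, h, i, j, k, l, m, n. That is one component of size 13.
Total: 2 components.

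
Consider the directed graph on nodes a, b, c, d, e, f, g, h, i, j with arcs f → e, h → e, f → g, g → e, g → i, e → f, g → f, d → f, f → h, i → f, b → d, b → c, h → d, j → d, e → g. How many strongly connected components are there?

5

{d, e, f, g, h, i} are all mutually reachable — one SCC of size 6.
{c} is an SCC by itself.
{j} is an SCC by itself.
{a} is an SCC by itself.
{b} is an SCC by itself.
That gives 5 strongly connected components.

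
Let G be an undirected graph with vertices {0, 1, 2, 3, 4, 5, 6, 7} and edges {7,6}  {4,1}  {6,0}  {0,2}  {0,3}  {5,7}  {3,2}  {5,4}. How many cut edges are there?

5

The edges on the cycle 0-3-2-0 are not bridges since each lies on that cycle.
But removing 5—4 disconnects 5 from 4; removing 6—7 disconnects 6 from 7; removing 4—1 disconnects 4 from 1; removing 0—6 disconnects 0 from 6 — these are bridges.
In total 5 edges are bridges.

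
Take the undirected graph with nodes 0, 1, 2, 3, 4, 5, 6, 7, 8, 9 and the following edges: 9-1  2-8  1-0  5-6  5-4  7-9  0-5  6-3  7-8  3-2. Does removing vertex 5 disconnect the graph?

Deleting 5 raises the number of components from 1 to 2, so 5 is a cut vertex.

Yes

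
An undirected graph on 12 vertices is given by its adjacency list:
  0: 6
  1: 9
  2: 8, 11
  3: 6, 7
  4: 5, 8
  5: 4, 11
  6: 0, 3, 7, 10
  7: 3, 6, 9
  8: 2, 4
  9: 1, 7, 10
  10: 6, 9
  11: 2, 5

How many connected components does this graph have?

2

Starting from 2 we can reach 2, 4, 5, 8, 11. That is one component of size 5.
Starting from 0 we can reach 0, 1, 3, 6, 7, 9, 10. That is one component of size 7.
Total: 2 components.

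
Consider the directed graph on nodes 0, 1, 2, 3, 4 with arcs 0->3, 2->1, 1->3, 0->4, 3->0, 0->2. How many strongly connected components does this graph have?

2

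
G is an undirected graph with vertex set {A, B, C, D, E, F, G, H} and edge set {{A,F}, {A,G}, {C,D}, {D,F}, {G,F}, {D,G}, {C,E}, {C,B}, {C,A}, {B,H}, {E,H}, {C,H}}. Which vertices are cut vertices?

C

Removing C increases the component count from 1 to 2, so C is a cut vertex.
By contrast removing H leaves 1 component; it is not a cut vertex. No other vertex is a cut vertex either.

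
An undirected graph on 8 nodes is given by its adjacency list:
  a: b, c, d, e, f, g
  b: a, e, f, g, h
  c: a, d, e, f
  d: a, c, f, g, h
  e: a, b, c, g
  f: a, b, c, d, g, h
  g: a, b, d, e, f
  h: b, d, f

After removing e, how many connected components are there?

With e gone, the remaining components are: {a, b, c, d, f, g, h}.
That is 1 component.

1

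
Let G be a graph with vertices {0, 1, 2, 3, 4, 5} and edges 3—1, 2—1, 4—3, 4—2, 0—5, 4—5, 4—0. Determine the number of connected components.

Starting from 0 we can reach 0, 1, 2, 3, 4, 5. That is one component of size 6.
Total: 1 component.

1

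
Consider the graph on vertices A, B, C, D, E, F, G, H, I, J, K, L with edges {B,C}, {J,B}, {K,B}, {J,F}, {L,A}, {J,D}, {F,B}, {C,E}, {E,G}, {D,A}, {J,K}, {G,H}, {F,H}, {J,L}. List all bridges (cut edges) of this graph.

none

The edges on the cycle J-K-B-J are not bridges since each lies on that cycle.
Every edge lies on some cycle, so there are no bridges.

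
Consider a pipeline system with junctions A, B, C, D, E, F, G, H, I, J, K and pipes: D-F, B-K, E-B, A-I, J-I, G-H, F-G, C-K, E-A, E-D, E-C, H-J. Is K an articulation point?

Deleting K leaves 1 component (was 1) (its neighbors B, C remain connected to each other), so K is not a cut vertex.

No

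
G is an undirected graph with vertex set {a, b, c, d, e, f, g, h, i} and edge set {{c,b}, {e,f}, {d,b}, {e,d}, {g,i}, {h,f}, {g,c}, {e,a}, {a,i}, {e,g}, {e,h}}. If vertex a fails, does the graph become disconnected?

No

Deleting a leaves 1 component (was 1) (its neighbors e, i remain connected to each other), so a is not a cut vertex.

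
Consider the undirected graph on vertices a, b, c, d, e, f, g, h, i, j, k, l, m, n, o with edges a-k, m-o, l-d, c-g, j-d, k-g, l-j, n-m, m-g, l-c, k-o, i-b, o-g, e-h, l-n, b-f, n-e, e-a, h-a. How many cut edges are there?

2

The edges on the cycle l-j-d-l are not bridges since each lies on that cycle.
But removing b-f disconnects b from f; removing i-b disconnects i from b — these are bridges.
That makes 2 bridges.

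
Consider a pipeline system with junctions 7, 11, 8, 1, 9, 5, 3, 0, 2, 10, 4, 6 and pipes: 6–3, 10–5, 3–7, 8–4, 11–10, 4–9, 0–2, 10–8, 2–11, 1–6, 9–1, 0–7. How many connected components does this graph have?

1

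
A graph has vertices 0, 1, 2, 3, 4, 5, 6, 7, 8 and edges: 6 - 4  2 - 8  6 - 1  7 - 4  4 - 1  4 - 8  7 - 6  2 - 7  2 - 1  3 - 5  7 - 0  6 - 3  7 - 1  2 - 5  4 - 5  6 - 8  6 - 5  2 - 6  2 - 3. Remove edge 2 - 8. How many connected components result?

2 and 8 are still connected via 2-6-8, so the component count stays at 1.

1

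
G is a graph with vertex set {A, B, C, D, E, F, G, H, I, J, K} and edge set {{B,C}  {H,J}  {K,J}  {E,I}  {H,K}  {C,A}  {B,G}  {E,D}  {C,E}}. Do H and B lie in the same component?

No

The component containing H is {H, J, K}, and B is not in it.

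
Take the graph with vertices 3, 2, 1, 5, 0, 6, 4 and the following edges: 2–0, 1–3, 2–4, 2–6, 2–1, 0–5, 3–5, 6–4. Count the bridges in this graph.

The edges on the cycle 2-6-4-2 are not bridges since each lies on that cycle.
Every edge lies on some cycle, so there are no bridges.

0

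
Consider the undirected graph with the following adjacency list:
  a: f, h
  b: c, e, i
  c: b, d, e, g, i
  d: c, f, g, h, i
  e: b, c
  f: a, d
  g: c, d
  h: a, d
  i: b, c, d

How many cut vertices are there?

1

Removing d increases the component count from 1 to 2, so d is a cut vertex.
By contrast removing b leaves 1 component; it is not a cut vertex. No other vertex is a cut vertex either.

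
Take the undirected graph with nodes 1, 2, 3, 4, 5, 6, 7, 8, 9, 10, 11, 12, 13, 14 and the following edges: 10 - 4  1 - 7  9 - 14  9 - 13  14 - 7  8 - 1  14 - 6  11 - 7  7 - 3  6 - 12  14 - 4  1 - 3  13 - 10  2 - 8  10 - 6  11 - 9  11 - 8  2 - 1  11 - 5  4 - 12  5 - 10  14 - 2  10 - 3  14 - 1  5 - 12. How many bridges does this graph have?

0

The edges on the cycle 14-2-8-1-7-14 are not bridges since each lies on that cycle.
Every edge lies on some cycle, so there are no bridges.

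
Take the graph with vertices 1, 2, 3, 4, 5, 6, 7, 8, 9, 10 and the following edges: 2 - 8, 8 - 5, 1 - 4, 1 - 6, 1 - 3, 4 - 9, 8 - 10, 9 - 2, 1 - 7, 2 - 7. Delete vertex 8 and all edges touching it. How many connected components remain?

3

With 8 gone, the remaining components are: {10}; {5}; {1, 2, 3, 4, 6, 7, 9}.
That is 3 components.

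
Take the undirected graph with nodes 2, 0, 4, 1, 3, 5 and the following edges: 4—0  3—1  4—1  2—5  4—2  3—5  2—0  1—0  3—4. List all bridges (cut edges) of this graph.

The edges on the cycle 4-1-0-4 are not bridges since each lies on that cycle.
Every edge lies on some cycle, so there are no bridges.

none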